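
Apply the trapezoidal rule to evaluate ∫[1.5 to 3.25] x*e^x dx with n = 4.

f(x) = x*e^x
a = 1.5, b = 3.25, n = 4
h = (b - a)/n = 0.437500

Trapezoidal rule: (h/2)[f(x₀) + 2f(x₁) + 2f(x₂) + ... + f(xₙ)]

x_0 = 1.5000, f(x_0) = 6.722534, coefficient = 1
x_1 = 1.9375, f(x_1) = 13.448916, coefficient = 2
x_2 = 2.3750, f(x_2) = 25.533656, coefficient = 2
x_3 = 2.8125, f(x_3) = 46.832330, coefficient = 2
x_4 = 3.2500, f(x_4) = 83.818605, coefficient = 1

I ≈ (0.437500/2) × 262.170941 = 57.349893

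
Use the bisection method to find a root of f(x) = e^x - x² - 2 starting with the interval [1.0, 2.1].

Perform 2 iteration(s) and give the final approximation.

f(x) = e^x - x² - 2
Initial interval: [1.0, 2.1]

Iteration 1:
  c_1 = (1.000000 + 2.100000)/2 = 1.550000
  f(c_1) = f(1.550000) = 0.308970
  f(a) × f(c) < 0, new interval: [1.000000, 1.550000]
Iteration 2:
  c_2 = (1.000000 + 1.550000)/2 = 1.275000
  f(c_2) = f(1.275000) = -0.046924
  f(a) × f(c) ≥ 0, new interval: [1.275000, 1.550000]

After 2 iteration(s), the approximation is c_2 = 1.275000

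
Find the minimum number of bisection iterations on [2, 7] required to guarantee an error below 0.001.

We need (b-a)/2^n ≤ 0.001
(7 - 2)/2^n ≤ 0.001
5/2^n ≤ 0.001
2^n ≥ 5000
n ≥ log₂(5000) = 12.29
n ≥ 13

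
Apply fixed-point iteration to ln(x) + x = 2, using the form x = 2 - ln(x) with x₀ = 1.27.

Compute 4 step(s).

Equation: ln(x) + x = 2
Fixed-point form: x = 2 - ln(x)
x₀ = 1.27

x_1 = g(1.270000) = 1.760983
x_2 = g(1.760983) = 1.434128
x_3 = g(1.434128) = 1.639443
x_4 = g(1.639443) = 1.505643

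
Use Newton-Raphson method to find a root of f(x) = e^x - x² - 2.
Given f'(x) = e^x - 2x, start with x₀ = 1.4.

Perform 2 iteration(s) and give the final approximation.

f(x) = e^x - x² - 2
f'(x) = e^x - 2x
x₀ = 1.4

Newton-Raphson formula: x_{n+1} = x_n - f(x_n)/f'(x_n)

Iteration 1:
  f(1.400000) = 0.095200
  f'(1.400000) = 1.255200
  x_1 = 1.400000 - 0.095200/1.255200 = 1.324156
Iteration 2:
  f(1.324156) = 0.005622
  f'(1.324156) = 1.110699
  x_2 = 1.324156 - 0.005622/1.110699 = 1.319094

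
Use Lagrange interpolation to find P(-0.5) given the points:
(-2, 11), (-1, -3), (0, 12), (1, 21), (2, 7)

Lagrange interpolation formula:
P(x) = Σ yᵢ × Lᵢ(x)
where Lᵢ(x) = Π_{j≠i} (x - xⱼ)/(xᵢ - xⱼ)

L_0(-0.5) = (-0.5 - (-1))/(-2 - (-1)) × (-0.5 - 0)/(-2 - 0) × (-0.5 - 1)/(-2 - 1) × (-0.5 - 2)/(-2 - 2) = -0.039062
L_1(-0.5) = (-0.5 - (-2))/(-1 - (-2)) × (-0.5 - 0)/(-1 - 0) × (-0.5 - 1)/(-1 - 1) × (-0.5 - 2)/(-1 - 2) = 0.468750
L_2(-0.5) = (-0.5 - (-2))/(0 - (-2)) × (-0.5 - (-1))/(0 - (-1)) × (-0.5 - 1)/(0 - 1) × (-0.5 - 2)/(0 - 2) = 0.703125
L_3(-0.5) = (-0.5 - (-2))/(1 - (-2)) × (-0.5 - (-1))/(1 - (-1)) × (-0.5 - 0)/(1 - 0) × (-0.5 - 2)/(1 - 2) = -0.156250
L_4(-0.5) = (-0.5 - (-2))/(2 - (-2)) × (-0.5 - (-1))/(2 - (-1)) × (-0.5 - 0)/(2 - 0) × (-0.5 - 1)/(2 - 1) = 0.023438

P(-0.5) = 11×L_0(-0.5) + (-3)×L_1(-0.5) + 12×L_2(-0.5) + 21×L_3(-0.5) + 7×L_4(-0.5)
P(-0.5) = 3.484375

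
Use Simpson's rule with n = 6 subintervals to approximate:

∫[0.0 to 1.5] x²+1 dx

f(x) = x²+1
a = 0.0, b = 1.5, n = 6
h = (b - a)/n = 0.250000

Simpson's rule: (h/3)[f(x₀) + 4f(x₁) + 2f(x₂) + ... + f(xₙ)]

x_0 = 0.0000, f(x_0) = 1.000000, coefficient = 1
x_1 = 0.2500, f(x_1) = 1.062500, coefficient = 4
x_2 = 0.5000, f(x_2) = 1.250000, coefficient = 2
x_3 = 0.7500, f(x_3) = 1.562500, coefficient = 4
x_4 = 1.0000, f(x_4) = 2.000000, coefficient = 2
x_5 = 1.2500, f(x_5) = 2.562500, coefficient = 4
x_6 = 1.5000, f(x_6) = 3.250000, coefficient = 1

I ≈ (0.250000/3) × 31.500000 = 2.625000
Exact value: 2.625000
Error: 0.000000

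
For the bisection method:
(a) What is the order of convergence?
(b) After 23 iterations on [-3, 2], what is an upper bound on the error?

(a) Bisection has linear (order 1) convergence; the error is halved each step.

(b) Error bound = (b-a)/2^n = (2 - (-3))/2^{23}
    = 5/2^{23}

(a) 1 (linear); (b) error ≤ 5.96e-07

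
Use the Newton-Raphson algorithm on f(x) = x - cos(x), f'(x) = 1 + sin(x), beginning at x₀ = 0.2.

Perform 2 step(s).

f(x) = x - cos(x)
f'(x) = 1 + sin(x)
x₀ = 0.2

Newton-Raphson formula: x_{n+1} = x_n - f(x_n)/f'(x_n)

Iteration 1:
  f(0.200000) = -0.780067
  f'(0.200000) = 1.198669
  x_1 = 0.200000 - (-0.780067)/1.198669 = 0.850777
Iteration 2:
  f(0.850777) = 0.191378
  f'(0.850777) = 1.751793
  x_2 = 0.850777 - 0.191378/1.751793 = 0.741530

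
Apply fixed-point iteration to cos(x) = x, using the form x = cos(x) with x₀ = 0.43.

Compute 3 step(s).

Equation: cos(x) = x
Fixed-point form: x = cos(x)
x₀ = 0.43

x_1 = g(0.430000) = 0.908966
x_2 = g(0.908966) = 0.614562
x_3 = g(0.614562) = 0.817026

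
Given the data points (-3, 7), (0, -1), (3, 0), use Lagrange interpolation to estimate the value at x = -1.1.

Lagrange interpolation formula:
P(x) = Σ yᵢ × Lᵢ(x)
where Lᵢ(x) = Π_{j≠i} (x - xⱼ)/(xᵢ - xⱼ)

L_0(-1.1) = (-1.1 - 0)/(-3 - 0) × (-1.1 - 3)/(-3 - 3) = 0.250556
L_1(-1.1) = (-1.1 - (-3))/(0 - (-3)) × (-1.1 - 3)/(0 - 3) = 0.865556
L_2(-1.1) = (-1.1 - (-3))/(3 - (-3)) × (-1.1 - 0)/(3 - 0) = -0.116111

P(-1.1) = 7×L_0(-1.1) + (-1)×L_1(-1.1) + 0×L_2(-1.1)
P(-1.1) = 0.888333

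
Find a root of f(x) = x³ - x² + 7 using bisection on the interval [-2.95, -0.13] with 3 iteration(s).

f(x) = x³ - x² + 7
Initial interval: [-2.95, -0.13]

Iteration 1:
  c_1 = (-2.950000 + (-0.130000))/2 = -1.540000
  f(c_1) = f(-1.540000) = 0.976136
  f(a) × f(c) < 0, new interval: [-2.950000, -1.540000]
Iteration 2:
  c_2 = (-2.950000 + (-1.540000))/2 = -2.245000
  f(c_2) = f(-2.245000) = -9.354881
  f(a) × f(c) ≥ 0, new interval: [-2.245000, -1.540000]
Iteration 3:
  c_3 = (-2.245000 + (-1.540000))/2 = -1.892500
  f(c_3) = f(-1.892500) = -3.359651
  f(a) × f(c) ≥ 0, new interval: [-1.892500, -1.540000]

After 3 iteration(s), the approximation is c_3 = -1.892500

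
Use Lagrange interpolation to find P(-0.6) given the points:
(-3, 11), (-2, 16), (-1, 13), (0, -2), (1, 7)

Lagrange interpolation formula:
P(x) = Σ yᵢ × Lᵢ(x)
where Lᵢ(x) = Π_{j≠i} (x - xⱼ)/(xᵢ - xⱼ)

L_0(-0.6) = (-0.6 - (-2))/(-3 - (-2)) × (-0.6 - (-1))/(-3 - (-1)) × (-0.6 - 0)/(-3 - 0) × (-0.6 - 1)/(-3 - 1) = 0.022400
L_1(-0.6) = (-0.6 - (-3))/(-2 - (-3)) × (-0.6 - (-1))/(-2 - (-1)) × (-0.6 - 0)/(-2 - 0) × (-0.6 - 1)/(-2 - 1) = -0.153600
L_2(-0.6) = (-0.6 - (-3))/(-1 - (-3)) × (-0.6 - (-2))/(-1 - (-2)) × (-0.6 - 0)/(-1 - 0) × (-0.6 - 1)/(-1 - 1) = 0.806400
L_3(-0.6) = (-0.6 - (-3))/(0 - (-3)) × (-0.6 - (-2))/(0 - (-2)) × (-0.6 - (-1))/(0 - (-1)) × (-0.6 - 1)/(0 - 1) = 0.358400
L_4(-0.6) = (-0.6 - (-3))/(1 - (-3)) × (-0.6 - (-2))/(1 - (-2)) × (-0.6 - (-1))/(1 - (-1)) × (-0.6 - 0)/(1 - 0) = -0.033600

P(-0.6) = 11×L_0(-0.6) + 16×L_1(-0.6) + 13×L_2(-0.6) + (-2)×L_3(-0.6) + 7×L_4(-0.6)
P(-0.6) = 7.320000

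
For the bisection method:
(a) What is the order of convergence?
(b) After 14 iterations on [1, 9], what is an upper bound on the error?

(a) Bisection has linear (order 1) convergence; the error is halved each step.

(b) Error bound = (b-a)/2^n = (9 - 1)/2^{14}
    = 8/2^{14}

(a) 1 (linear); (b) error ≤ 4.88e-04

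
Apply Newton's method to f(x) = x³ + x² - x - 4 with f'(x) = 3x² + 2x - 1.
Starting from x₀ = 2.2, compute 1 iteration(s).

f(x) = x³ + x² - x - 4
f'(x) = 3x² + 2x - 1
x₀ = 2.2

Newton-Raphson formula: x_{n+1} = x_n - f(x_n)/f'(x_n)

Iteration 1:
  f(2.200000) = 9.288000
  f'(2.200000) = 17.920000
  x_1 = 2.200000 - 9.288000/17.920000 = 1.681696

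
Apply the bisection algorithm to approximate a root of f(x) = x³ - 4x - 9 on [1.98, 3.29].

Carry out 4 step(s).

f(x) = x³ - 4x - 9
Initial interval: [1.98, 3.29]

Iteration 1:
  c_1 = (1.980000 + 3.290000)/2 = 2.635000
  f(c_1) = f(2.635000) = -1.244602
  f(a) × f(c) ≥ 0, new interval: [2.635000, 3.290000]
Iteration 2:
  c_2 = (2.635000 + 3.290000)/2 = 2.962500
  f(c_2) = f(2.962500) = 5.150104
  f(a) × f(c) < 0, new interval: [2.635000, 2.962500]
Iteration 3:
  c_3 = (2.635000 + 2.962500)/2 = 2.798750
  f(c_3) = f(2.798750) = 1.727613
  f(a) × f(c) < 0, new interval: [2.635000, 2.798750]
Iteration 4:
  c_4 = (2.635000 + 2.798750)/2 = 2.716875
  f(c_4) = f(2.716875) = 0.186868
  f(a) × f(c) < 0, new interval: [2.635000, 2.716875]

After 4 iteration(s), the approximation is c_4 = 2.716875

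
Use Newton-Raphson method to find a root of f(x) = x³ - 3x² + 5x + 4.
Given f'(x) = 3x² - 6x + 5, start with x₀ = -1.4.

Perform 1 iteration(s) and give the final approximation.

f(x) = x³ - 3x² + 5x + 4
f'(x) = 3x² - 6x + 5
x₀ = -1.4

Newton-Raphson formula: x_{n+1} = x_n - f(x_n)/f'(x_n)

Iteration 1:
  f(-1.400000) = -11.624000
  f'(-1.400000) = 19.280000
  x_1 = -1.400000 - (-11.624000)/19.280000 = -0.797095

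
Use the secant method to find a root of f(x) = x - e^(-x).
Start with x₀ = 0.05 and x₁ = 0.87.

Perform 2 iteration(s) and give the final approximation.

f(x) = x - e^(-x)
x₀ = 0.05, x₁ = 0.87

Secant formula: x_{n+1} = x_n - f(x_n)(x_n - x_{n-1})/(f(x_n) - f(x_{n-1}))

Iteration 1:
  f(0.050000) = -0.901229
  f(0.870000) = 0.451048
  x_2 = 0.870000 - 0.451048×(0.870000 - 0.050000)/(0.451048 - (-0.901229))
       = 0.596491
Iteration 2:
  f(0.870000) = 0.451048
  f(0.596491) = 0.045751
  x_3 = 0.596491 - 0.045751×(0.596491 - 0.870000)/(0.045751 - 0.451048)
       = 0.565617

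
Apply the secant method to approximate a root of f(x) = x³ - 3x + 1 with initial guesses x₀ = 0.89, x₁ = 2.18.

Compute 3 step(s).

f(x) = x³ - 3x + 1
x₀ = 0.89, x₁ = 2.18

Secant formula: x_{n+1} = x_n - f(x_n)(x_n - x_{n-1})/(f(x_n) - f(x_{n-1}))

Iteration 1:
  f(0.890000) = -0.965031
  f(2.180000) = 4.820232
  x_2 = 2.180000 - 4.820232×(2.180000 - 0.890000)/(4.820232 - (-0.965031))
       = 1.105183
Iteration 2:
  f(2.180000) = 4.820232
  f(1.105183) = -0.965646
  x_3 = 1.105183 - (-0.965646)×(1.105183 - 2.180000)/(-0.965646 - 4.820232)
       = 1.284567
Iteration 3:
  f(1.105183) = -0.965646
  f(1.284567) = -0.734022
  x_4 = 1.284567 - (-0.734022)×(1.284567 - 1.105183)/(-0.734022 - (-0.965646))
       = 1.853037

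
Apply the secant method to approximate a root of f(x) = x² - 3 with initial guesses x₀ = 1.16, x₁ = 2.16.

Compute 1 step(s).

f(x) = x² - 3
x₀ = 1.16, x₁ = 2.16

Secant formula: x_{n+1} = x_n - f(x_n)(x_n - x_{n-1})/(f(x_n) - f(x_{n-1}))

Iteration 1:
  f(1.160000) = -1.654400
  f(2.160000) = 1.665600
  x_2 = 2.160000 - 1.665600×(2.160000 - 1.160000)/(1.665600 - (-1.654400))
       = 1.658313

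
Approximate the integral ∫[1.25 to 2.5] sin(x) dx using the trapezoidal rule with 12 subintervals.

f(x) = sin(x)
a = 1.25, b = 2.5, n = 12
h = (b - a)/n = 0.104167

Trapezoidal rule: (h/2)[f(x₀) + 2f(x₁) + 2f(x₂) + ... + f(xₙ)]

x_0 = 1.2500, f(x_0) = 0.948985, coefficient = 1
x_1 = 1.3542, f(x_1) = 0.976627, coefficient = 2
x_2 = 1.4583, f(x_2) = 0.993683, coefficient = 2
x_3 = 1.5625, f(x_3) = 0.999966, coefficient = 2
x_4 = 1.6667, f(x_4) = 0.995408, coefficient = 2
x_5 = 1.7708, f(x_5) = 0.980059, coefficient = 2
x_6 = 1.8750, f(x_6) = 0.954086, coefficient = 2
x_7 = 1.9792, f(x_7) = 0.917769, coefficient = 2
x_8 = 2.0833, f(x_8) = 0.871503, coefficient = 2
x_9 = 2.1875, f(x_9) = 0.815789, coefficient = 2
x_10 = 2.2917, f(x_10) = 0.751232, coefficient = 2
x_11 = 2.3958, f(x_11) = 0.678530, coefficient = 2
x_12 = 2.5000, f(x_12) = 0.598472, coefficient = 1

I ≈ (0.104167/2) × 21.416760 = 1.115456
Exact value: 1.116466
Error: 0.001010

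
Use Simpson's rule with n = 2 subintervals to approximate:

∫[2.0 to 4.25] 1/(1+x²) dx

f(x) = 1/(1+x²)
a = 2.0, b = 4.25, n = 2
h = (b - a)/n = 1.125000

Simpson's rule: (h/3)[f(x₀) + 4f(x₁) + 2f(x₂) + ... + f(xₙ)]

x_0 = 2.0000, f(x_0) = 0.200000, coefficient = 1
x_1 = 3.1250, f(x_1) = 0.092888, coefficient = 4
x_2 = 4.2500, f(x_2) = 0.052459, coefficient = 1

I ≈ (1.125000/3) × 0.624012 = 0.234004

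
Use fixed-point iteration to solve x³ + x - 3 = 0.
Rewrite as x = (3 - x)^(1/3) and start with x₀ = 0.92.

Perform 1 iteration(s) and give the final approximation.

Equation: x³ + x - 3 = 0
Fixed-point form: x = (3 - x)^(1/3)
x₀ = 0.92

x_1 = g(0.920000) = 1.276501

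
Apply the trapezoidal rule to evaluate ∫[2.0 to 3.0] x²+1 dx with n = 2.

f(x) = x²+1
a = 2.0, b = 3.0, n = 2
h = (b - a)/n = 0.500000

Trapezoidal rule: (h/2)[f(x₀) + 2f(x₁) + 2f(x₂) + ... + f(xₙ)]

x_0 = 2.0000, f(x_0) = 5.000000, coefficient = 1
x_1 = 2.5000, f(x_1) = 7.250000, coefficient = 2
x_2 = 3.0000, f(x_2) = 10.000000, coefficient = 1

I ≈ (0.500000/2) × 29.500000 = 7.375000
Exact value: 7.333333
Error: 0.041667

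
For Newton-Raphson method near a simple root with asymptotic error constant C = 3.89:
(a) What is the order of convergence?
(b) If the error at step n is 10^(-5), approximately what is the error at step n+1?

(a) Newton-Raphson has quadratic (order 2) convergence near simple roots.
    This means |e_{n+1}| ≈ C|e_n|².

(b) With |e_n| = 10^(-5) and C = 3.89:
    |e_{n+1}| ≈ 3.89 × (10^(-5))² = 3.89 × 10^(-10)

(a) 2 (quadratic); (b) |e_{n+1}| ≈ 3.890e-10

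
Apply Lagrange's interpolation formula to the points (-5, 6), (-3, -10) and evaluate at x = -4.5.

Lagrange interpolation formula:
P(x) = Σ yᵢ × Lᵢ(x)
where Lᵢ(x) = Π_{j≠i} (x - xⱼ)/(xᵢ - xⱼ)

L_0(-4.5) = (-4.5 - (-3))/(-5 - (-3)) = 0.750000
L_1(-4.5) = (-4.5 - (-5))/(-3 - (-5)) = 0.250000

P(-4.5) = 6×L_0(-4.5) + (-10)×L_1(-4.5)
P(-4.5) = 2.000000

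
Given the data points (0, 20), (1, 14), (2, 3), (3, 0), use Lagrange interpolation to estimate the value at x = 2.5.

Lagrange interpolation formula:
P(x) = Σ yᵢ × Lᵢ(x)
where Lᵢ(x) = Π_{j≠i} (x - xⱼ)/(xᵢ - xⱼ)

L_0(2.5) = (2.5 - 1)/(0 - 1) × (2.5 - 2)/(0 - 2) × (2.5 - 3)/(0 - 3) = 0.062500
L_1(2.5) = (2.5 - 0)/(1 - 0) × (2.5 - 2)/(1 - 2) × (2.5 - 3)/(1 - 3) = -0.312500
L_2(2.5) = (2.5 - 0)/(2 - 0) × (2.5 - 1)/(2 - 1) × (2.5 - 3)/(2 - 3) = 0.937500
L_3(2.5) = (2.5 - 0)/(3 - 0) × (2.5 - 1)/(3 - 1) × (2.5 - 2)/(3 - 2) = 0.312500

P(2.5) = 20×L_0(2.5) + 14×L_1(2.5) + 3×L_2(2.5) + 0×L_3(2.5)
P(2.5) = -0.312500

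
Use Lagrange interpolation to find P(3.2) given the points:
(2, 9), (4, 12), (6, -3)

Lagrange interpolation formula:
P(x) = Σ yᵢ × Lᵢ(x)
where Lᵢ(x) = Π_{j≠i} (x - xⱼ)/(xᵢ - xⱼ)

L_0(3.2) = (3.2 - 4)/(2 - 4) × (3.2 - 6)/(2 - 6) = 0.280000
L_1(3.2) = (3.2 - 2)/(4 - 2) × (3.2 - 6)/(4 - 6) = 0.840000
L_2(3.2) = (3.2 - 2)/(6 - 2) × (3.2 - 4)/(6 - 4) = -0.120000

P(3.2) = 9×L_0(3.2) + 12×L_1(3.2) + (-3)×L_2(3.2)
P(3.2) = 12.960000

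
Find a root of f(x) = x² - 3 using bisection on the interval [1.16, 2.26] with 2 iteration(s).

f(x) = x² - 3
Initial interval: [1.16, 2.26]

Iteration 1:
  c_1 = (1.160000 + 2.260000)/2 = 1.710000
  f(c_1) = f(1.710000) = -0.075900
  f(a) × f(c) ≥ 0, new interval: [1.710000, 2.260000]
Iteration 2:
  c_2 = (1.710000 + 2.260000)/2 = 1.985000
  f(c_2) = f(1.985000) = 0.940225
  f(a) × f(c) < 0, new interval: [1.710000, 1.985000]

After 2 iteration(s), the approximation is c_2 = 1.985000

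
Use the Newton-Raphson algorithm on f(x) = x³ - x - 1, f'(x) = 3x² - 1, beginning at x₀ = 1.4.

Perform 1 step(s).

f(x) = x³ - x - 1
f'(x) = 3x² - 1
x₀ = 1.4

Newton-Raphson formula: x_{n+1} = x_n - f(x_n)/f'(x_n)

Iteration 1:
  f(1.400000) = 0.344000
  f'(1.400000) = 4.880000
  x_1 = 1.400000 - 0.344000/4.880000 = 1.329508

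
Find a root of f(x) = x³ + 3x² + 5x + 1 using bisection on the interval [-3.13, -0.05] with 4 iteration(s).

f(x) = x³ + 3x² + 5x + 1
Initial interval: [-3.13, -0.05]

Iteration 1:
  c_1 = (-3.130000 + (-0.050000))/2 = -1.590000
  f(c_1) = f(-1.590000) = -3.385379
  f(a) × f(c) ≥ 0, new interval: [-1.590000, -0.050000]
Iteration 2:
  c_2 = (-1.590000 + (-0.050000))/2 = -0.820000
  f(c_2) = f(-0.820000) = -1.634168
  f(a) × f(c) ≥ 0, new interval: [-0.820000, -0.050000]
Iteration 3:
  c_3 = (-0.820000 + (-0.050000))/2 = -0.435000
  f(c_3) = f(-0.435000) = -0.689638
  f(a) × f(c) ≥ 0, new interval: [-0.435000, -0.050000]
Iteration 4:
  c_4 = (-0.435000 + (-0.050000))/2 = -0.242500
  f(c_4) = f(-0.242500) = -0.050342
  f(a) × f(c) ≥ 0, new interval: [-0.242500, -0.050000]

After 4 iteration(s), the approximation is c_4 = -0.242500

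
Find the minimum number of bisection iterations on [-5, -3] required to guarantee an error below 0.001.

We need (b-a)/2^n ≤ 0.001
(-3 - (-5))/2^n ≤ 0.001
2/2^n ≤ 0.001
2^n ≥ 2000
n ≥ log₂(2000) = 10.97
n ≥ 11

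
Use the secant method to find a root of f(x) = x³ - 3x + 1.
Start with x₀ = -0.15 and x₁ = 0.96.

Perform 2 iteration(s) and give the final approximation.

f(x) = x³ - 3x + 1
x₀ = -0.15, x₁ = 0.96

Secant formula: x_{n+1} = x_n - f(x_n)(x_n - x_{n-1})/(f(x_n) - f(x_{n-1}))

Iteration 1:
  f(-0.150000) = 1.446625
  f(0.960000) = -0.995264
  x_2 = 0.960000 - (-0.995264)×(0.960000 - (-0.150000))/(-0.995264 - 1.446625)
       = 0.507587
Iteration 2:
  f(0.960000) = -0.995264
  f(0.507587) = -0.391983
  x_3 = 0.507587 - (-0.391983)×(0.507587 - 0.960000)/(-0.391983 - (-0.995264))
       = 0.213630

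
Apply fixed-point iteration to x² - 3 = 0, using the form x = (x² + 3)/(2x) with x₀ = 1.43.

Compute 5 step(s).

Equation: x² - 3 = 0
Fixed-point form: x = (x² + 3)/(2x)
x₀ = 1.43

x_1 = g(1.430000) = 1.763951
x_2 = g(1.763951) = 1.732339
x_3 = g(1.732339) = 1.732051
x_4 = g(1.732051) = 1.732051
x_5 = g(1.732051) = 1.732051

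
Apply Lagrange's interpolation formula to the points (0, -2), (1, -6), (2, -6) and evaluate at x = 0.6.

Lagrange interpolation formula:
P(x) = Σ yᵢ × Lᵢ(x)
where Lᵢ(x) = Π_{j≠i} (x - xⱼ)/(xᵢ - xⱼ)

L_0(0.6) = (0.6 - 1)/(0 - 1) × (0.6 - 2)/(0 - 2) = 0.280000
L_1(0.6) = (0.6 - 0)/(1 - 0) × (0.6 - 2)/(1 - 2) = 0.840000
L_2(0.6) = (0.6 - 0)/(2 - 0) × (0.6 - 1)/(2 - 1) = -0.120000

P(0.6) = (-2)×L_0(0.6) + (-6)×L_1(0.6) + (-6)×L_2(0.6)
P(0.6) = -4.880000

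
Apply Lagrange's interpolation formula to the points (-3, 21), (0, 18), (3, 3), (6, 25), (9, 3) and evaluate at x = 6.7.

Lagrange interpolation formula:
P(x) = Σ yᵢ × Lᵢ(x)
where Lᵢ(x) = Π_{j≠i} (x - xⱼ)/(xᵢ - xⱼ)

L_0(6.7) = (6.7 - 0)/(-3 - 0) × (6.7 - 3)/(-3 - 3) × (6.7 - 6)/(-3 - 6) × (6.7 - 9)/(-3 - 9) = -0.020531
L_1(6.7) = (6.7 - (-3))/(0 - (-3)) × (6.7 - 3)/(0 - 3) × (6.7 - 6)/(0 - 6) × (6.7 - 9)/(0 - 9) = 0.118895
L_2(6.7) = (6.7 - (-3))/(3 - (-3)) × (6.7 - 0)/(3 - 0) × (6.7 - 6)/(3 - 6) × (6.7 - 9)/(3 - 9) = -0.322944
L_3(6.7) = (6.7 - (-3))/(6 - (-3)) × (6.7 - 0)/(6 - 0) × (6.7 - 3)/(6 - 3) × (6.7 - 9)/(6 - 9) = 1.137994
L_4(6.7) = (6.7 - (-3))/(9 - (-3)) × (6.7 - 0)/(9 - 0) × (6.7 - 3)/(9 - 3) × (6.7 - 6)/(9 - 6) = 0.086586

P(6.7) = 21×L_0(6.7) + 18×L_1(6.7) + 3×L_2(6.7) + 25×L_3(6.7) + 3×L_4(6.7)
P(6.7) = 29.449728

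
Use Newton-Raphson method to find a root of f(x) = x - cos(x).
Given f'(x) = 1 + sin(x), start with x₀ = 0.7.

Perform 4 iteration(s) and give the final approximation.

f(x) = x - cos(x)
f'(x) = 1 + sin(x)
x₀ = 0.7

Newton-Raphson formula: x_{n+1} = x_n - f(x_n)/f'(x_n)

Iteration 1:
  f(0.700000) = -0.064842
  f'(0.700000) = 1.644218
  x_1 = 0.700000 - (-0.064842)/1.644218 = 0.739436
Iteration 2:
  f(0.739436) = 0.000588
  f'(0.739436) = 1.673872
  x_2 = 0.739436 - 0.000588/1.673872 = 0.739085
Iteration 3:
  f(0.739085) = 0.000000
  f'(0.739085) = 1.673612
  x_3 = 0.739085 - 0.000000/1.673612 = 0.739085
Iteration 4:
  f(0.739085) = 0.000000
  f'(0.739085) = 1.673612
  x_4 = 0.739085 - 0.000000/1.673612 = 0.739085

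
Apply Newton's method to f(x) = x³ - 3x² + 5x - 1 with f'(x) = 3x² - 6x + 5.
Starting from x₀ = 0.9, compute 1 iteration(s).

f(x) = x³ - 3x² + 5x - 1
f'(x) = 3x² - 6x + 5
x₀ = 0.9

Newton-Raphson formula: x_{n+1} = x_n - f(x_n)/f'(x_n)

Iteration 1:
  f(0.900000) = 1.799000
  f'(0.900000) = 2.030000
  x_1 = 0.900000 - 1.799000/2.030000 = 0.013793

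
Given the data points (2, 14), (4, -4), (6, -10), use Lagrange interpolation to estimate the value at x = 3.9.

Lagrange interpolation formula:
P(x) = Σ yᵢ × Lᵢ(x)
where Lᵢ(x) = Π_{j≠i} (x - xⱼ)/(xᵢ - xⱼ)

L_0(3.9) = (3.9 - 4)/(2 - 4) × (3.9 - 6)/(2 - 6) = 0.026250
L_1(3.9) = (3.9 - 2)/(4 - 2) × (3.9 - 6)/(4 - 6) = 0.997500
L_2(3.9) = (3.9 - 2)/(6 - 2) × (3.9 - 4)/(6 - 4) = -0.023750

P(3.9) = 14×L_0(3.9) + (-4)×L_1(3.9) + (-10)×L_2(3.9)
P(3.9) = -3.385000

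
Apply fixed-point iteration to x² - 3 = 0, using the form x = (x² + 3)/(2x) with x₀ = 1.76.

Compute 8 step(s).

Equation: x² - 3 = 0
Fixed-point form: x = (x² + 3)/(2x)
x₀ = 1.76

x_1 = g(1.760000) = 1.732273
x_2 = g(1.732273) = 1.732051
x_3 = g(1.732051) = 1.732051
x_4 = g(1.732051) = 1.732051
x_5 = g(1.732051) = 1.732051
x_6 = g(1.732051) = 1.732051
x_7 = g(1.732051) = 1.732051
x_8 = g(1.732051) = 1.732051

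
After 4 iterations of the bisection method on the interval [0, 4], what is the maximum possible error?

Bisection error bound: |error| ≤ (b-a)/2^n
|error| ≤ (4 - 0)/2^4 = 4/2^4
|error| ≤ 0.2500000000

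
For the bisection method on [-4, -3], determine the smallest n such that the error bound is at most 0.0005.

We need (b-a)/2^n ≤ 0.0005
(-3 - (-4))/2^n ≤ 0.0005
1/2^n ≤ 0.0005
2^n ≥ 2000
n ≥ log₂(2000) = 10.97
n ≥ 11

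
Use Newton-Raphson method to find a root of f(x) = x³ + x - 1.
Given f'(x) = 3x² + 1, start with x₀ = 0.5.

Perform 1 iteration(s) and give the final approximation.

f(x) = x³ + x - 1
f'(x) = 3x² + 1
x₀ = 0.5

Newton-Raphson formula: x_{n+1} = x_n - f(x_n)/f'(x_n)

Iteration 1:
  f(0.500000) = -0.375000
  f'(0.500000) = 1.750000
  x_1 = 0.500000 - (-0.375000)/1.750000 = 0.714286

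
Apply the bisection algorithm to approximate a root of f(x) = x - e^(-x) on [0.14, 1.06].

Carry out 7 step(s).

f(x) = x - e^(-x)
Initial interval: [0.14, 1.06]

Iteration 1:
  c_1 = (0.140000 + 1.060000)/2 = 0.600000
  f(c_1) = f(0.600000) = 0.051188
  f(a) × f(c) < 0, new interval: [0.140000, 0.600000]
Iteration 2:
  c_2 = (0.140000 + 0.600000)/2 = 0.370000
  f(c_2) = f(0.370000) = -0.320734
  f(a) × f(c) ≥ 0, new interval: [0.370000, 0.600000]
Iteration 3:
  c_3 = (0.370000 + 0.600000)/2 = 0.485000
  f(c_3) = f(0.485000) = -0.130697
  f(a) × f(c) ≥ 0, new interval: [0.485000, 0.600000]
Iteration 4:
  c_4 = (0.485000 + 0.600000)/2 = 0.542500
  f(c_4) = f(0.542500) = -0.038793
  f(a) × f(c) ≥ 0, new interval: [0.542500, 0.600000]
Iteration 5:
  c_5 = (0.542500 + 0.600000)/2 = 0.571250
  f(c_5) = f(0.571250) = 0.006431
  f(a) × f(c) < 0, new interval: [0.542500, 0.571250]
Iteration 6:
  c_6 = (0.542500 + 0.571250)/2 = 0.556875
  f(c_6) = f(0.556875) = -0.016122
  f(a) × f(c) ≥ 0, new interval: [0.556875, 0.571250]
Iteration 7:
  c_7 = (0.556875 + 0.571250)/2 = 0.564063
  f(c_7) = f(0.564063) = -0.004831
  f(a) × f(c) ≥ 0, new interval: [0.564063, 0.571250]

After 7 iteration(s), the approximation is c_7 = 0.564063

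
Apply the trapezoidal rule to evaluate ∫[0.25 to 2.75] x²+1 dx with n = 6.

f(x) = x²+1
a = 0.25, b = 2.75, n = 6
h = (b - a)/n = 0.416667

Trapezoidal rule: (h/2)[f(x₀) + 2f(x₁) + 2f(x₂) + ... + f(xₙ)]

x_0 = 0.2500, f(x_0) = 1.062500, coefficient = 1
x_1 = 0.6667, f(x_1) = 1.444444, coefficient = 2
x_2 = 1.0833, f(x_2) = 2.173611, coefficient = 2
x_3 = 1.5000, f(x_3) = 3.250000, coefficient = 2
x_4 = 1.9167, f(x_4) = 4.673611, coefficient = 2
x_5 = 2.3333, f(x_5) = 6.444444, coefficient = 2
x_6 = 2.7500, f(x_6) = 8.562500, coefficient = 1

I ≈ (0.416667/2) × 45.597222 = 9.499421
Exact value: 9.427083
Error: 0.072338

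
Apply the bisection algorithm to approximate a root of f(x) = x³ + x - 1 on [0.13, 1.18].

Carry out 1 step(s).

f(x) = x³ + x - 1
Initial interval: [0.13, 1.18]

Iteration 1:
  c_1 = (0.130000 + 1.180000)/2 = 0.655000
  f(c_1) = f(0.655000) = -0.063989
  f(a) × f(c) ≥ 0, new interval: [0.655000, 1.180000]

After 1 iteration(s), the approximation is c_1 = 0.655000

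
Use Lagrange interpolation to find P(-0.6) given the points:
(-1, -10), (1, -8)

Lagrange interpolation formula:
P(x) = Σ yᵢ × Lᵢ(x)
where Lᵢ(x) = Π_{j≠i} (x - xⱼ)/(xᵢ - xⱼ)

L_0(-0.6) = (-0.6 - 1)/(-1 - 1) = 0.800000
L_1(-0.6) = (-0.6 - (-1))/(1 - (-1)) = 0.200000

P(-0.6) = (-10)×L_0(-0.6) + (-8)×L_1(-0.6)
P(-0.6) = -9.600000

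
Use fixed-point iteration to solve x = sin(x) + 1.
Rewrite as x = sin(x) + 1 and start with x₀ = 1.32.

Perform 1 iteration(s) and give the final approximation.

Equation: x = sin(x) + 1
Fixed-point form: x = sin(x) + 1
x₀ = 1.32

x_1 = g(1.320000) = 1.968715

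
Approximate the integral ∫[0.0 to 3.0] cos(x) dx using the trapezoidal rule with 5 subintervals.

f(x) = cos(x)
a = 0.0, b = 3.0, n = 5
h = (b - a)/n = 0.600000

Trapezoidal rule: (h/2)[f(x₀) + 2f(x₁) + 2f(x₂) + ... + f(xₙ)]

x_0 = 0.0000, f(x_0) = 1.000000, coefficient = 1
x_1 = 0.6000, f(x_1) = 0.825336, coefficient = 2
x_2 = 1.2000, f(x_2) = 0.362358, coefficient = 2
x_3 = 1.8000, f(x_3) = -0.227202, coefficient = 2
x_4 = 2.4000, f(x_4) = -0.737394, coefficient = 2
x_5 = 3.0000, f(x_5) = -0.989992, coefficient = 1

I ≈ (0.600000/2) × 0.456203 = 0.136861
Exact value: 0.141120
Error: 0.004259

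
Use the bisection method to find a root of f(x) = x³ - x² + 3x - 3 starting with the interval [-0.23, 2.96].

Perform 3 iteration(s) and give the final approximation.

f(x) = x³ - x² + 3x - 3
Initial interval: [-0.23, 2.96]

Iteration 1:
  c_1 = (-0.230000 + 2.960000)/2 = 1.365000
  f(c_1) = f(1.365000) = 1.775077
  f(a) × f(c) < 0, new interval: [-0.230000, 1.365000]
Iteration 2:
  c_2 = (-0.230000 + 1.365000)/2 = 0.567500
  f(c_2) = f(0.567500) = -1.436789
  f(a) × f(c) ≥ 0, new interval: [0.567500, 1.365000]
Iteration 3:
  c_3 = (0.567500 + 1.365000)/2 = 0.966250
  f(c_3) = f(0.966250) = -0.132760
  f(a) × f(c) ≥ 0, new interval: [0.966250, 1.365000]

After 3 iteration(s), the approximation is c_3 = 0.966250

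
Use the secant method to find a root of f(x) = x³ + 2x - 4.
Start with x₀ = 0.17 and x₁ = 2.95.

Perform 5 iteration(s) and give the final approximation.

f(x) = x³ + 2x - 4
x₀ = 0.17, x₁ = 2.95

Secant formula: x_{n+1} = x_n - f(x_n)(x_n - x_{n-1})/(f(x_n) - f(x_{n-1}))

Iteration 1:
  f(0.170000) = -3.655087
  f(2.950000) = 27.572375
  x_2 = 2.950000 - 27.572375×(2.950000 - 0.170000)/(27.572375 - (-3.655087))
       = 0.495391
Iteration 2:
  f(2.950000) = 27.572375
  f(0.495391) = -2.887642
  x_3 = 0.495391 - (-2.887642)×(0.495391 - 2.950000)/(-2.887642 - 27.572375)
       = 0.728091
Iteration 3:
  f(0.495391) = -2.887642
  f(0.728091) = -2.157846
  x_4 = 0.728091 - (-2.157846)×(0.728091 - 0.495391)/(-2.157846 - (-2.887642))
       = 1.416131
Iteration 4:
  f(0.728091) = -2.157846
  f(1.416131) = 1.672213
  x_5 = 1.416131 - 1.672213×(1.416131 - 0.728091)/(1.672213 - (-2.157846))
       = 1.115731
Iteration 5:
  f(1.416131) = 1.672213
  f(1.115731) = -0.379613
  x_6 = 1.115731 - (-0.379613)×(1.115731 - 1.416131)/(-0.379613 - 1.672213)
       = 1.171309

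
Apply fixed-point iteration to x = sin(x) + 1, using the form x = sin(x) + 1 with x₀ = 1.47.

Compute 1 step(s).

Equation: x = sin(x) + 1
Fixed-point form: x = sin(x) + 1
x₀ = 1.47

x_1 = g(1.470000) = 1.994924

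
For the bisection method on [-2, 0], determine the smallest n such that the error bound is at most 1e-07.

We need (b-a)/2^n ≤ 1e-07
(0 - (-2))/2^n ≤ 1e-07
2/2^n ≤ 1e-07
2^n ≥ 20000000
n ≥ log₂(20000000) = 24.25
n ≥ 25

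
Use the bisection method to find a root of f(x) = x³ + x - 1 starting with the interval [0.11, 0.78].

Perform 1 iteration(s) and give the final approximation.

f(x) = x³ + x - 1
Initial interval: [0.11, 0.78]

Iteration 1:
  c_1 = (0.110000 + 0.780000)/2 = 0.445000
  f(c_1) = f(0.445000) = -0.466879
  f(a) × f(c) ≥ 0, new interval: [0.445000, 0.780000]

After 1 iteration(s), the approximation is c_1 = 0.445000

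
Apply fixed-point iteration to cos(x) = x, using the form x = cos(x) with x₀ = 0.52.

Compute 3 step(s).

Equation: cos(x) = x
Fixed-point form: x = cos(x)
x₀ = 0.52

x_1 = g(0.520000) = 0.867819
x_2 = g(0.867819) = 0.646492
x_3 = g(0.646492) = 0.798202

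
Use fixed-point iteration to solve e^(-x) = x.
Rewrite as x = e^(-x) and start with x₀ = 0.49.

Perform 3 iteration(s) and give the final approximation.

Equation: e^(-x) = x
Fixed-point form: x = e^(-x)
x₀ = 0.49

x_1 = g(0.490000) = 0.612626
x_2 = g(0.612626) = 0.541926
x_3 = g(0.541926) = 0.581627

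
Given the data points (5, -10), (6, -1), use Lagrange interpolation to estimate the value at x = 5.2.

Lagrange interpolation formula:
P(x) = Σ yᵢ × Lᵢ(x)
where Lᵢ(x) = Π_{j≠i} (x - xⱼ)/(xᵢ - xⱼ)

L_0(5.2) = (5.2 - 6)/(5 - 6) = 0.800000
L_1(5.2) = (5.2 - 5)/(6 - 5) = 0.200000

P(5.2) = (-10)×L_0(5.2) + (-1)×L_1(5.2)
P(5.2) = -8.200000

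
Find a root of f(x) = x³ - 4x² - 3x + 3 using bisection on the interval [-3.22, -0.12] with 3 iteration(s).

f(x) = x³ - 4x² - 3x + 3
Initial interval: [-3.22, -0.12]

Iteration 1:
  c_1 = (-3.220000 + (-0.120000))/2 = -1.670000
  f(c_1) = f(-1.670000) = -7.803063
  f(a) × f(c) ≥ 0, new interval: [-1.670000, -0.120000]
Iteration 2:
  c_2 = (-1.670000 + (-0.120000))/2 = -0.895000
  f(c_2) = f(-0.895000) = 1.763983
  f(a) × f(c) < 0, new interval: [-1.670000, -0.895000]
Iteration 3:
  c_3 = (-1.670000 + (-0.895000))/2 = -1.282500
  f(c_3) = f(-1.282500) = -1.841189
  f(a) × f(c) ≥ 0, new interval: [-1.282500, -0.895000]

After 3 iteration(s), the approximation is c_3 = -1.282500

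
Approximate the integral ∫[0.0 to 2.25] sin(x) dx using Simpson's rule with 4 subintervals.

f(x) = sin(x)
a = 0.0, b = 2.25, n = 4
h = (b - a)/n = 0.562500

Simpson's rule: (h/3)[f(x₀) + 4f(x₁) + 2f(x₂) + ... + f(xₙ)]

x_0 = 0.0000, f(x_0) = 0.000000, coefficient = 1
x_1 = 0.5625, f(x_1) = 0.533303, coefficient = 4
x_2 = 1.1250, f(x_2) = 0.902268, coefficient = 2
x_3 = 1.6875, f(x_3) = 0.993198, coefficient = 4
x_4 = 2.2500, f(x_4) = 0.778073, coefficient = 1

I ≈ (0.562500/3) × 8.688610 = 1.629114
Exact value: 1.628174
Error: 0.000941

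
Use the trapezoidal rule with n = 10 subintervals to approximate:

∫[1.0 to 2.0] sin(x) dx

f(x) = sin(x)
a = 1.0, b = 2.0, n = 10
h = (b - a)/n = 0.100000

Trapezoidal rule: (h/2)[f(x₀) + 2f(x₁) + 2f(x₂) + ... + f(xₙ)]

x_0 = 1.0000, f(x_0) = 0.841471, coefficient = 1
x_1 = 1.1000, f(x_1) = 0.891207, coefficient = 2
x_2 = 1.2000, f(x_2) = 0.932039, coefficient = 2
x_3 = 1.3000, f(x_3) = 0.963558, coefficient = 2
x_4 = 1.4000, f(x_4) = 0.985450, coefficient = 2
x_5 = 1.5000, f(x_5) = 0.997495, coefficient = 2
x_6 = 1.6000, f(x_6) = 0.999574, coefficient = 2
x_7 = 1.7000, f(x_7) = 0.991665, coefficient = 2
x_8 = 1.8000, f(x_8) = 0.973848, coefficient = 2
x_9 = 1.9000, f(x_9) = 0.946300, coefficient = 2
x_10 = 2.0000, f(x_10) = 0.909297, coefficient = 1

I ≈ (0.100000/2) × 19.113039 = 0.955652
Exact value: 0.956449
Error: 0.000797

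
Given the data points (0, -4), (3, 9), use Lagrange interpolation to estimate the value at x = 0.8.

Lagrange interpolation formula:
P(x) = Σ yᵢ × Lᵢ(x)
where Lᵢ(x) = Π_{j≠i} (x - xⱼ)/(xᵢ - xⱼ)

L_0(0.8) = (0.8 - 3)/(0 - 3) = 0.733333
L_1(0.8) = (0.8 - 0)/(3 - 0) = 0.266667

P(0.8) = (-4)×L_0(0.8) + 9×L_1(0.8)
P(0.8) = -0.533333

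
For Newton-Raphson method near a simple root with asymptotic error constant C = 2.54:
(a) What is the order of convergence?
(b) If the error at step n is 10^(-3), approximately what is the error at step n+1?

(a) Newton-Raphson has quadratic (order 2) convergence near simple roots.
    This means |e_{n+1}| ≈ C|e_n|².

(b) With |e_n| = 10^(-3) and C = 2.54:
    |e_{n+1}| ≈ 2.54 × (10^(-3))² = 2.54 × 10^(-6)

(a) 2 (quadratic); (b) |e_{n+1}| ≈ 2.540e-06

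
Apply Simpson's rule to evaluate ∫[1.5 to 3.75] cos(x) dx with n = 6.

f(x) = cos(x)
a = 1.5, b = 3.75, n = 6
h = (b - a)/n = 0.375000

Simpson's rule: (h/3)[f(x₀) + 4f(x₁) + 2f(x₂) + ... + f(xₙ)]

x_0 = 1.5000, f(x_0) = 0.070737, coefficient = 1
x_1 = 1.8750, f(x_1) = -0.299534, coefficient = 4
x_2 = 2.2500, f(x_2) = -0.628174, coefficient = 2
x_3 = 2.6250, f(x_3) = -0.869507, coefficient = 4
x_4 = 3.0000, f(x_4) = -0.989992, coefficient = 2
x_5 = 3.3750, f(x_5) = -0.972884, coefficient = 4
x_6 = 3.7500, f(x_6) = -0.820559, coefficient = 1

I ≈ (0.375000/3) × -12.553853 = -1.569232
Exact value: -1.569056
Error: 0.000175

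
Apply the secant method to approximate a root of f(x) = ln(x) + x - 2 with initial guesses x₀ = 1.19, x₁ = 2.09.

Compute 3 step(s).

f(x) = ln(x) + x - 2
x₀ = 1.19, x₁ = 2.09

Secant formula: x_{n+1} = x_n - f(x_n)(x_n - x_{n-1})/(f(x_n) - f(x_{n-1}))

Iteration 1:
  f(1.190000) = -0.636047
  f(2.090000) = 0.827164
  x_2 = 2.090000 - 0.827164×(2.090000 - 1.190000)/(0.827164 - (-0.636047))
       = 1.581223
Iteration 2:
  f(2.090000) = 0.827164
  f(1.581223) = 0.039422
  x_3 = 1.581223 - 0.039422×(1.581223 - 2.090000)/(0.039422 - 0.827164)
       = 1.555762
Iteration 3:
  f(1.581223) = 0.039422
  f(1.555762) = -0.002273
  x_4 = 1.555762 - (-0.002273)×(1.555762 - 1.581223)/(-0.002273 - 0.039422)
       = 1.557150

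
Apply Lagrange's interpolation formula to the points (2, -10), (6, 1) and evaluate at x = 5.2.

Lagrange interpolation formula:
P(x) = Σ yᵢ × Lᵢ(x)
where Lᵢ(x) = Π_{j≠i} (x - xⱼ)/(xᵢ - xⱼ)

L_0(5.2) = (5.2 - 6)/(2 - 6) = 0.200000
L_1(5.2) = (5.2 - 2)/(6 - 2) = 0.800000

P(5.2) = (-10)×L_0(5.2) + 1×L_1(5.2)
P(5.2) = -1.200000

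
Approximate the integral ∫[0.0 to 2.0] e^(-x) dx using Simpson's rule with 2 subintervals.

f(x) = e^(-x)
a = 0.0, b = 2.0, n = 2
h = (b - a)/n = 1.000000

Simpson's rule: (h/3)[f(x₀) + 4f(x₁) + 2f(x₂) + ... + f(xₙ)]

x_0 = 0.0000, f(x_0) = 1.000000, coefficient = 1
x_1 = 1.0000, f(x_1) = 0.367879, coefficient = 4
x_2 = 2.0000, f(x_2) = 0.135335, coefficient = 1

I ≈ (1.000000/3) × 2.606853 = 0.868951
Exact value: 0.864665
Error: 0.004286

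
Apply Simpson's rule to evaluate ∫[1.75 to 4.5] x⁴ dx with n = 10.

f(x) = x⁴
a = 1.75, b = 4.5, n = 10
h = (b - a)/n = 0.275000

Simpson's rule: (h/3)[f(x₀) + 4f(x₁) + 2f(x₂) + ... + f(xₙ)]

x_0 = 1.7500, f(x_0) = 9.378906, coefficient = 1
x_1 = 2.0250, f(x_1) = 16.815125, coefficient = 4
x_2 = 2.3000, f(x_2) = 27.984100, coefficient = 2
x_3 = 2.5750, f(x_3) = 43.965188, coefficient = 4
x_4 = 2.8500, f(x_4) = 65.975006, coefficient = 2
x_5 = 3.1250, f(x_5) = 95.367432, coefficient = 4
x_6 = 3.4000, f(x_6) = 133.633600, coefficient = 2
x_7 = 3.6750, f(x_7) = 182.401907, coefficient = 4
x_8 = 3.9500, f(x_8) = 243.438006, coefficient = 2
x_9 = 4.2250, f(x_9) = 318.644813, coefficient = 4
x_10 = 4.5000, f(x_10) = 410.062500, coefficient = 1

I ≈ (0.275000/3) × 3990.280689 = 365.775730
Exact value: 365.773633
Error: 0.002097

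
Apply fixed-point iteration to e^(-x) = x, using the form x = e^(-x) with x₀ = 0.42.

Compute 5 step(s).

Equation: e^(-x) = x
Fixed-point form: x = e^(-x)
x₀ = 0.42

x_1 = g(0.420000) = 0.657047
x_2 = g(0.657047) = 0.518380
x_3 = g(0.518380) = 0.595484
x_4 = g(0.595484) = 0.551295
x_5 = g(0.551295) = 0.576203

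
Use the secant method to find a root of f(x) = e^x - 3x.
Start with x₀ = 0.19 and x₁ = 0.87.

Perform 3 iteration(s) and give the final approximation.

f(x) = e^x - 3x
x₀ = 0.19, x₁ = 0.87

Secant formula: x_{n+1} = x_n - f(x_n)(x_n - x_{n-1})/(f(x_n) - f(x_{n-1}))

Iteration 1:
  f(0.190000) = 0.639250
  f(0.870000) = -0.223089
  x_2 = 0.870000 - (-0.223089)×(0.870000 - 0.190000)/(-0.223089 - 0.639250)
       = 0.694082
Iteration 2:
  f(0.870000) = -0.223089
  f(0.694082) = -0.080376
  x_3 = 0.694082 - (-0.080376)×(0.694082 - 0.870000)/(-0.080376 - (-0.223089))
       = 0.595006
Iteration 3:
  f(0.694082) = -0.080376
  f(0.595006) = 0.028024
  x_4 = 0.595006 - 0.028024×(0.595006 - 0.694082)/(0.028024 - (-0.080376))
       = 0.620620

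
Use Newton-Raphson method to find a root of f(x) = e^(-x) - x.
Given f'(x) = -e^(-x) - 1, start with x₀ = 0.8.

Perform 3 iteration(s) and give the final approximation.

f(x) = e^(-x) - x
f'(x) = -e^(-x) - 1
x₀ = 0.8

Newton-Raphson formula: x_{n+1} = x_n - f(x_n)/f'(x_n)

Iteration 1:
  f(0.800000) = -0.350671
  f'(0.800000) = -1.449329
  x_1 = 0.800000 - (-0.350671)/(-1.449329) = 0.558046
Iteration 2:
  f(0.558046) = 0.014280
  f'(0.558046) = -1.572326
  x_2 = 0.558046 - 0.014280/(-1.572326) = 0.567128
Iteration 3:
  f(0.567128) = 0.000024
  f'(0.567128) = -1.567152
  x_3 = 0.567128 - 0.000024/(-1.567152) = 0.567143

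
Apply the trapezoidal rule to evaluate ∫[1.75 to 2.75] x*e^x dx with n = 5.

f(x) = x*e^x
a = 1.75, b = 2.75, n = 5
h = (b - a)/n = 0.200000

Trapezoidal rule: (h/2)[f(x₀) + 2f(x₁) + 2f(x₂) + ... + f(xₙ)]

x_0 = 1.7500, f(x_0) = 10.070555, coefficient = 1
x_1 = 1.9500, f(x_1) = 13.705941, coefficient = 2
x_2 = 2.1500, f(x_2) = 18.457446, coefficient = 2
x_3 = 2.3500, f(x_3) = 24.641089, coefficient = 2
x_4 = 2.5500, f(x_4) = 32.658115, coefficient = 2
x_5 = 2.7500, f(x_5) = 43.017238, coefficient = 1

I ≈ (0.200000/2) × 232.012972 = 23.201297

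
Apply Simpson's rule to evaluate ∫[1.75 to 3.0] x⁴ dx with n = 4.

f(x) = x⁴
a = 1.75, b = 3.0, n = 4
h = (b - a)/n = 0.312500

Simpson's rule: (h/3)[f(x₀) + 4f(x₁) + 2f(x₂) + ... + f(xₙ)]

x_0 = 1.7500, f(x_0) = 9.378906, coefficient = 1
x_1 = 2.0625, f(x_1) = 18.095718, coefficient = 4
x_2 = 2.3750, f(x_2) = 31.816650, coefficient = 2
x_3 = 2.6875, f(x_3) = 52.166763, coefficient = 4
x_4 = 3.0000, f(x_4) = 81.000000, coefficient = 1

I ≈ (0.312500/3) × 435.062134 = 45.318972
Exact value: 45.317383
Error: 0.001589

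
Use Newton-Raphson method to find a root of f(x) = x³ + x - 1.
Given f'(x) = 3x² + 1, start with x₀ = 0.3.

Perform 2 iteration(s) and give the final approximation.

f(x) = x³ + x - 1
f'(x) = 3x² + 1
x₀ = 0.3

Newton-Raphson formula: x_{n+1} = x_n - f(x_n)/f'(x_n)

Iteration 1:
  f(0.300000) = -0.673000
  f'(0.300000) = 1.270000
  x_1 = 0.300000 - (-0.673000)/1.270000 = 0.829921
Iteration 2:
  f(0.829921) = 0.401546
  f'(0.829921) = 3.066308
  x_2 = 0.829921 - 0.401546/3.066308 = 0.698967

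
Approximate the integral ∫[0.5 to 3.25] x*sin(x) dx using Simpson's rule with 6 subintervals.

f(x) = x*sin(x)
a = 0.5, b = 3.25, n = 6
h = (b - a)/n = 0.458333

Simpson's rule: (h/3)[f(x₀) + 4f(x₁) + 2f(x₂) + ... + f(xₙ)]

x_0 = 0.5000, f(x_0) = 0.239713, coefficient = 1
x_1 = 0.9583, f(x_1) = 0.784141, coefficient = 4
x_2 = 1.4167, f(x_2) = 1.399873, coefficient = 2
x_3 = 1.8750, f(x_3) = 1.788911, coefficient = 4
x_4 = 2.3333, f(x_4) = 1.687200, coefficient = 2
x_5 = 2.7917, f(x_5) = 0.957062, coefficient = 4
x_6 = 3.2500, f(x_6) = -0.351634, coefficient = 1

I ≈ (0.458333/3) × 20.182683 = 3.083466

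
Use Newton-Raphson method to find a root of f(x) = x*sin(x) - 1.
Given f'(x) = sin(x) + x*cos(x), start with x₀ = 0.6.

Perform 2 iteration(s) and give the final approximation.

f(x) = x*sin(x) - 1
f'(x) = sin(x) + x*cos(x)
x₀ = 0.6

Newton-Raphson formula: x_{n+1} = x_n - f(x_n)/f'(x_n)

Iteration 1:
  f(0.600000) = -0.661215
  f'(0.600000) = 1.059844
  x_1 = 0.600000 - (-0.661215)/1.059844 = 1.223879
Iteration 2:
  f(1.223879) = 0.150967
  f'(1.223879) = 1.356545
  x_2 = 1.223879 - 0.150967/1.356545 = 1.112591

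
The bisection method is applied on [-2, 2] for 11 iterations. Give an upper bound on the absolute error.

Bisection error bound: |error| ≤ (b-a)/2^n
|error| ≤ (2 - (-2))/2^11 = 4/2^11
|error| ≤ 0.0019531250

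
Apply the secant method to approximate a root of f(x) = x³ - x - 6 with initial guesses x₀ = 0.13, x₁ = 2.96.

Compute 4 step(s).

f(x) = x³ - x - 6
x₀ = 0.13, x₁ = 2.96

Secant formula: x_{n+1} = x_n - f(x_n)(x_n - x_{n-1})/(f(x_n) - f(x_{n-1}))

Iteration 1:
  f(0.130000) = -6.127803
  f(2.960000) = 16.974336
  x_2 = 2.960000 - 16.974336×(2.960000 - 0.130000)/(16.974336 - (-6.127803))
       = 0.880653
Iteration 2:
  f(2.960000) = 16.974336
  f(0.880653) = -6.197663
  x_3 = 0.880653 - (-6.197663)×(0.880653 - 2.960000)/(-6.197663 - 16.974336)
       = 1.436802
Iteration 3:
  f(0.880653) = -6.197663
  f(1.436802) = -4.470667
  x_4 = 1.436802 - (-4.470667)×(1.436802 - 0.880653)/(-4.470667 - (-6.197663))
       = 2.876504
Iteration 4:
  f(1.436802) = -4.470667
  f(2.876504) = 14.924480
  x_5 = 2.876504 - 14.924480×(2.876504 - 1.436802)/(14.924480 - (-4.470667))
       = 1.768660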